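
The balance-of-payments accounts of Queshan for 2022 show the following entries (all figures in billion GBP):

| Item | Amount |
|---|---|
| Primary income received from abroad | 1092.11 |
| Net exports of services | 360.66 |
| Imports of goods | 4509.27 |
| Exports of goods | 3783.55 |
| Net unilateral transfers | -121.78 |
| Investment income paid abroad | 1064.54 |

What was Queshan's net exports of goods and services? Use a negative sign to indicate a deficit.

Goods balance = 3783.55 - 4509.27 = -725.72
Services balance = 360.66
Trade balance (goods + services) = -725.72 + 360.66 = -365.06

-365.06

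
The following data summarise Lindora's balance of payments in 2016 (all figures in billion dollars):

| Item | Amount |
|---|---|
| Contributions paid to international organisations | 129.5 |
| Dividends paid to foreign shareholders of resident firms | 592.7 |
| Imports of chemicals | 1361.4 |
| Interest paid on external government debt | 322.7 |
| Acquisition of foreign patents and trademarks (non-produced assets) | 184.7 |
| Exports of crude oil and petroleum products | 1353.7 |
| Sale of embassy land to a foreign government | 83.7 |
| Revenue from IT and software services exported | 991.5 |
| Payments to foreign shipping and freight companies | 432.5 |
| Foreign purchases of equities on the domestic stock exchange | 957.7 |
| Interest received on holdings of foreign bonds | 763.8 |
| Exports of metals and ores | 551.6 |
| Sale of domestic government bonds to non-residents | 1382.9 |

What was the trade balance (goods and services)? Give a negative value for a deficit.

1102.9

Goods: 1353.7 + 551.6 - 1361.4 = 543.9
Services: 991.5 - 432.5 = 559.0
Trade balance = 543.9 + 559.0 = 1102.9
(Excluded from the trade balance — secondary income: contributions paid to international organisations 129.5; primary income: dividends paid to foreign shareholders of resident firms 592.7, interest paid on external government debt 322.7, interest received on holdings of foreign bonds 763.8; capital account: acquisition of foreign patents and trademarks (non-produced assets) 184.7, sale of embassy land to a foreign government 83.7; financial account: foreign purchases of equities on the domestic stock exchange 957.7, sale of domestic government bonds to non-residents 1382.9.)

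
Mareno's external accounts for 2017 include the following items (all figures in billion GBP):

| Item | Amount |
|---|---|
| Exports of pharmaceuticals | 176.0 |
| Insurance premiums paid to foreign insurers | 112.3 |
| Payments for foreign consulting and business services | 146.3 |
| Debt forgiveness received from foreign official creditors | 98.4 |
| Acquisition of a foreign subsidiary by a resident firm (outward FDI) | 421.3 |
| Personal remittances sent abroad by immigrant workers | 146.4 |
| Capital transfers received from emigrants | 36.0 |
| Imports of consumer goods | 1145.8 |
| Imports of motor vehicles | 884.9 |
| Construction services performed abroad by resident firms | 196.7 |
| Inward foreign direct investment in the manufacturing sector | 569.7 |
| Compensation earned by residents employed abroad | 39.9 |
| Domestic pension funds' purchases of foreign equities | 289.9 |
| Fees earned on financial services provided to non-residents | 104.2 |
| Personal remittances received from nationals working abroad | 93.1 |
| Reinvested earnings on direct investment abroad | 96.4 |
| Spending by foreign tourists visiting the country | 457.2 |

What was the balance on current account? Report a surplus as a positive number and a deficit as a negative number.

-1272.2

Goods: -1145.8 - 884.9 + 176.0 = -1854.7
Services: 196.7 - 146.3 - 112.3 + 457.2 + 104.2 = 499.5
Primary income: 39.9 + 96.4 = 136.3
Secondary income: 93.1 - 146.4 = -53.3
Current account = (-1854.7) + 499.5 + 136.3 + (-53.3) = -1272.2
(Excluded from the current account — capital account: debt forgiveness received from foreign official creditors 98.4, capital transfers received from emigrants 36.0; financial account: acquisition of a foreign subsidiary by a resident firm (outward FDI) 421.3, inward foreign direct investment in the manufacturing sector 569.7, domestic pension funds' purchases of foreign equities 289.9.)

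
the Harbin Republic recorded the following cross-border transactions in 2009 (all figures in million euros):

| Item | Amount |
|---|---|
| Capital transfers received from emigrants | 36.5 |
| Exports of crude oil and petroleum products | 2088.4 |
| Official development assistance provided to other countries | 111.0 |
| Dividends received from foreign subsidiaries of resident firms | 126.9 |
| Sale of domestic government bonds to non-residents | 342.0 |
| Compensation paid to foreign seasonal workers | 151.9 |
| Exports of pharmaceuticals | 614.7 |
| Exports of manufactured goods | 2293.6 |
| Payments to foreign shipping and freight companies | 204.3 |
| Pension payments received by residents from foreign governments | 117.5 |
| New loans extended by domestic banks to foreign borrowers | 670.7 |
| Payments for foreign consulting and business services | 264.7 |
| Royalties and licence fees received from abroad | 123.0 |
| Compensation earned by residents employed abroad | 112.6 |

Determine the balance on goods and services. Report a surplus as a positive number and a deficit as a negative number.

Goods: 2088.4 + 2293.6 + 614.7 = 4996.7
Services: -264.7 - 204.3 + 123.0 = -346.0
Trade balance = 4996.7 + (-346.0) = 4650.7
(Excluded from the trade balance — capital account: capital transfers received from emigrants 36.5; secondary income: official development assistance provided to other countries 111.0, pension payments received by residents from foreign governments 117.5; primary income: dividends received from foreign subsidiaries of resident firms 126.9, compensation paid to foreign seasonal workers 151.9, compensation earned by residents employed abroad 112.6; financial account: sale of domestic government bonds to non-residents 342.0, new loans extended by domestic banks to foreign borrowers 670.7.)

4650.7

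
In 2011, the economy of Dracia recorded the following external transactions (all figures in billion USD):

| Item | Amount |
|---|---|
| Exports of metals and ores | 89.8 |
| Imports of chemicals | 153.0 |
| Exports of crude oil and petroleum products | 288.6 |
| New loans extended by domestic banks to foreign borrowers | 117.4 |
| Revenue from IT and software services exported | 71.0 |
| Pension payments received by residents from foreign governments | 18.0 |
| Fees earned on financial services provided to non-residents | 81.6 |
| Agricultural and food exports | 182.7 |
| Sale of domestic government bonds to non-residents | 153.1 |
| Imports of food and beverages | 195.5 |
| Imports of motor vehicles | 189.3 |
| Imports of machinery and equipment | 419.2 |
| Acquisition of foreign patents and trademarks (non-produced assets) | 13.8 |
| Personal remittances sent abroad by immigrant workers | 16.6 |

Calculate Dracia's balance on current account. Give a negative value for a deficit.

Goods: 182.7 + 89.8 + 288.6 - 419.2 - 189.3 - 195.5 - 153.0 = -395.9
Services: 81.6 + 71.0 = 152.6
Secondary income: -16.6 + 18.0 = 1.4
Current account = (-395.9) + 152.6 + 1.4 = -241.9
(Excluded from the current account — financial account: new loans extended by domestic banks to foreign borrowers 117.4, sale of domestic government bonds to non-residents 153.1; capital account: acquisition of foreign patents and trademarks (non-produced assets) 13.8.)

-241.9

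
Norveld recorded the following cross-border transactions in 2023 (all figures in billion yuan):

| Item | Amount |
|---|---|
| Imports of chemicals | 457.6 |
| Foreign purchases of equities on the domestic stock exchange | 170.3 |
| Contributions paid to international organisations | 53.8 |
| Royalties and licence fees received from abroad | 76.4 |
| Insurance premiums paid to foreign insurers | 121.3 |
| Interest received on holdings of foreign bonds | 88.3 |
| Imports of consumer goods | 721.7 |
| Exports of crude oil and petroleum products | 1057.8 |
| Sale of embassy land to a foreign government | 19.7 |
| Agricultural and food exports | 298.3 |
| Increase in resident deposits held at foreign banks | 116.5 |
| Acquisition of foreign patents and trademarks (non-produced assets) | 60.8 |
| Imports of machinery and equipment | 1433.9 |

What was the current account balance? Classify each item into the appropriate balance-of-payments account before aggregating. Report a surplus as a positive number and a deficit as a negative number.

Goods: -1433.9 + 298.3 - 721.7 + 1057.8 - 457.6 = -1257.1
Services: 76.4 - 121.3 = -44.9
Primary income: 88.3
Secondary income: -53.8
Current account = (-1257.1) + (-44.9) + 88.3 + (-53.8) = -1267.5
(Excluded from the current account — financial account: foreign purchases of equities on the domestic stock exchange 170.3, increase in resident deposits held at foreign banks 116.5; capital account: sale of embassy land to a foreign government 19.7, acquisition of foreign patents and trademarks (non-produced assets) 60.8.)

-1267.5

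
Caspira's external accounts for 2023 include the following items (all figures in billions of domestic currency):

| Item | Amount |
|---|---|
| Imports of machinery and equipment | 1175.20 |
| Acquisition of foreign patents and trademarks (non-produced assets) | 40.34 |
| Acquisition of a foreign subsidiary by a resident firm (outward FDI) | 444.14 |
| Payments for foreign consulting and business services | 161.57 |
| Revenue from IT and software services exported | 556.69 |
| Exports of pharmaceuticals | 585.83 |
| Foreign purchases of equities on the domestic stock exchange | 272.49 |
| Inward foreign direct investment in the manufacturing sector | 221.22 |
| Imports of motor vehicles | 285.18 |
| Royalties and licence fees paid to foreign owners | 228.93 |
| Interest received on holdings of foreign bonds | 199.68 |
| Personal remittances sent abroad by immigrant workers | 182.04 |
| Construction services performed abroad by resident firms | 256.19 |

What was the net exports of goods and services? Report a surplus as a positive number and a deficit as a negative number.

Goods: -285.18 + 585.83 - 1175.20 = -874.55
Services: 556.69 - 228.93 + 256.19 - 161.57 = 422.38
Trade balance = -874.55 + 422.38 = -452.17
(Excluded from the trade balance — capital account: acquisition of foreign patents and trademarks (non-produced assets) 40.34; financial account: acquisition of a foreign subsidiary by a resident firm (outward FDI) 444.14, foreign purchases of equities on the domestic stock exchange 272.49, inward foreign direct investment in the manufacturing sector 221.22; primary income: interest received on holdings of foreign bonds 199.68; secondary income: personal remittances sent abroad by immigrant workers 182.04.)

-452.17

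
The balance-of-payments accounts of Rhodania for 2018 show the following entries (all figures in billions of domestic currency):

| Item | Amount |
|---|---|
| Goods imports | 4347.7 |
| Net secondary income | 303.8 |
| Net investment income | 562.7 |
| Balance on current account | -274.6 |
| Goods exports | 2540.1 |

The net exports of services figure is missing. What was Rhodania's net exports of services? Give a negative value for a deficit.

Current account = goods balance + services balance + net primary income + net secondary income
Sum of the known components = -941.1
Net exports of services = CA - (known components) = -274.6 - (-941.1) = 666.5

666.5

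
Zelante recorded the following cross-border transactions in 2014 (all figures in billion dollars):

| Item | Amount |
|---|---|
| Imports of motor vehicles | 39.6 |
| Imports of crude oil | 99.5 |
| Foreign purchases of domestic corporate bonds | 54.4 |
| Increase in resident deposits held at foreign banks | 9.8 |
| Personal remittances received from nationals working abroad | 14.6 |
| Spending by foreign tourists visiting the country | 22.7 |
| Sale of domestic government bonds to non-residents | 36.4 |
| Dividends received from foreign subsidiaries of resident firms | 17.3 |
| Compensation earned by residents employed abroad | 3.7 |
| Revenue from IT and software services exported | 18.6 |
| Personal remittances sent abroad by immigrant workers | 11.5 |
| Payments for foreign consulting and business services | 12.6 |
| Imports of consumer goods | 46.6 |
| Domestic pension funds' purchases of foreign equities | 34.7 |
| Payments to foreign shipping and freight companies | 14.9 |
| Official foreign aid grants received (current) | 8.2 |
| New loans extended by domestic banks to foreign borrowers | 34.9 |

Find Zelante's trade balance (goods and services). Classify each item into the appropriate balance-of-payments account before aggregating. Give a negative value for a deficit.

-171.9

Goods: -39.6 - 99.5 - 46.6 = -185.7
Services: 18.6 + 22.7 - 14.9 - 12.6 = 13.8
Trade balance = -185.7 + 13.8 = -171.9
(Excluded from the trade balance — financial account: foreign purchases of domestic corporate bonds 54.4, increase in resident deposits held at foreign banks 9.8, sale of domestic government bonds to non-residents 36.4, domestic pension funds' purchases of foreign equities 34.7, new loans extended by domestic banks to foreign borrowers 34.9; secondary income: personal remittances received from nationals working abroad 14.6, personal remittances sent abroad by immigrant workers 11.5, official foreign aid grants received (current) 8.2; primary income: dividends received from foreign subsidiaries of resident firms 17.3, compensation earned by residents employed abroad 3.7.)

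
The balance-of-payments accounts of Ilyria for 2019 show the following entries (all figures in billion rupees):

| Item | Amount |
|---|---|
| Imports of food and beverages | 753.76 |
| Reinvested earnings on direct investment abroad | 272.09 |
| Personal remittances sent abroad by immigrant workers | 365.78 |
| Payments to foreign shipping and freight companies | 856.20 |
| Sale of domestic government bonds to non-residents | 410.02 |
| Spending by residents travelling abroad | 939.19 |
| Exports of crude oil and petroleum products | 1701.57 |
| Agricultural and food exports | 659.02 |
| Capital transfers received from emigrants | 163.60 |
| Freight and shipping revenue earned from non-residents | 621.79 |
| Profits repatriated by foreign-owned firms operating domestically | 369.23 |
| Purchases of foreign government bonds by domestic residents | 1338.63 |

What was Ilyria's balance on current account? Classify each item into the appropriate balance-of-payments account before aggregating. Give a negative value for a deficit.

Goods: 659.02 + 1701.57 - 753.76 = 1606.83
Services: 621.79 - 939.19 - 856.20 = -1173.60
Primary income: 272.09 - 369.23 = -97.14
Secondary income: -365.78
Current account = 1606.83 + (-1173.60) + (-97.14) + (-365.78) = -29.69
(Excluded from the current account — financial account: sale of domestic government bonds to non-residents 410.02, purchases of foreign government bonds by domestic residents 1338.63; capital account: capital transfers received from emigrants 163.60.)

-29.69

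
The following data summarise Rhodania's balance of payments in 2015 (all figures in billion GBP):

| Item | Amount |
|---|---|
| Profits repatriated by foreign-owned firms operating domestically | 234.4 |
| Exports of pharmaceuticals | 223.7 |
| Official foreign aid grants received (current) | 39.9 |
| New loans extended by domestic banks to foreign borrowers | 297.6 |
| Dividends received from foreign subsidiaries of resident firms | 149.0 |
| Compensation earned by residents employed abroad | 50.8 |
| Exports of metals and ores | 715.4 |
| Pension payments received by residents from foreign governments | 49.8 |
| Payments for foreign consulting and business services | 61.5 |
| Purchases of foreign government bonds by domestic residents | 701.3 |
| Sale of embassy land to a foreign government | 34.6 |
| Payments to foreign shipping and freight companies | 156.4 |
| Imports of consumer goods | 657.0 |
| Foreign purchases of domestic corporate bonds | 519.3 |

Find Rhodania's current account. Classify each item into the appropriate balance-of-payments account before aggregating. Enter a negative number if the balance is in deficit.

Goods: 715.4 - 657.0 + 223.7 = 282.1
Services: -61.5 - 156.4 = -217.9
Primary income: 50.8 + 149.0 - 234.4 = -34.6
Secondary income: 39.9 + 49.8 = 89.7
Current account = 282.1 + (-217.9) + (-34.6) + 89.7 = 119.3
(Excluded from the current account — financial account: new loans extended by domestic banks to foreign borrowers 297.6, purchases of foreign government bonds by domestic residents 701.3, foreign purchases of domestic corporate bonds 519.3; capital account: sale of embassy land to a foreign government 34.6.)

119.3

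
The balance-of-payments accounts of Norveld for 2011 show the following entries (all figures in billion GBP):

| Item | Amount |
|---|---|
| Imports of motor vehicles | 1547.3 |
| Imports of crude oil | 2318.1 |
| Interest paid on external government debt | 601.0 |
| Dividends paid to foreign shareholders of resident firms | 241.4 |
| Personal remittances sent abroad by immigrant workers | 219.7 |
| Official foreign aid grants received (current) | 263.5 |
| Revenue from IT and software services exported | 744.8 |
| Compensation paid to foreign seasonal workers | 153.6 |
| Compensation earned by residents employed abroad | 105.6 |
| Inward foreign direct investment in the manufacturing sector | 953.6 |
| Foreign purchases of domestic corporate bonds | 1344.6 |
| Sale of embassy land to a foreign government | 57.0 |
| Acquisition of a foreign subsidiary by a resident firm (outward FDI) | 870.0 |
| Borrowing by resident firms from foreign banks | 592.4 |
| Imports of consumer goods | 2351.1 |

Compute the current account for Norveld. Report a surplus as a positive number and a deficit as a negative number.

Goods: -2318.1 - 1547.3 - 2351.1 = -6216.5
Services: 744.8
Primary income: -241.4 - 601.0 - 153.6 + 105.6 = -890.4
Secondary income: -219.7 + 263.5 = 43.8
Current account = (-6216.5) + 744.8 + (-890.4) + 43.8 = -6318.3
(Excluded from the current account — financial account: inward foreign direct investment in the manufacturing sector 953.6, foreign purchases of domestic corporate bonds 1344.6, acquisition of a foreign subsidiary by a resident firm (outward FDI) 870.0, borrowing by resident firms from foreign banks 592.4; capital account: sale of embassy land to a foreign government 57.0.)

-6318.3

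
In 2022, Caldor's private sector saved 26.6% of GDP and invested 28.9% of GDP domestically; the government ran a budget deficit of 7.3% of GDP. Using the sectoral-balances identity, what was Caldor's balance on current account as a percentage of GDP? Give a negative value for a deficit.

By the sectoral-balances identity, CA = (S_private - I) + (T - G).
Private balance = 26.6 - 28.9 = -2.3
Government balance (T - G) = -7.3
CA = -2.3 + (-7.3) = -9.6

-9.6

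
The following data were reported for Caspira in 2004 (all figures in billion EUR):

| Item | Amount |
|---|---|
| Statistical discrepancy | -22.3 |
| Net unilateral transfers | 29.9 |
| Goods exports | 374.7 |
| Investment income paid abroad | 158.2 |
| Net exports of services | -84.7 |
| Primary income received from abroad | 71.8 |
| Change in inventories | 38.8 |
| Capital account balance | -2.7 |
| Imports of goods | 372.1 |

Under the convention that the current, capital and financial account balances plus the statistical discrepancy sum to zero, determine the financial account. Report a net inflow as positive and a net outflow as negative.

163.6

Goods balance = 374.7 - 372.1 = 2.6
Services balance = -84.7
Trade balance (goods + services) = 2.6 + (-84.7) = -82.1
Net primary income = 71.8 - 158.2 = -86.4
Net secondary income = 29.9
Current account = -82.1 + (-86.4) + 29.9 = -138.6
Financial account = -(-138.6 + (-2.7) + (-22.3)) = 163.6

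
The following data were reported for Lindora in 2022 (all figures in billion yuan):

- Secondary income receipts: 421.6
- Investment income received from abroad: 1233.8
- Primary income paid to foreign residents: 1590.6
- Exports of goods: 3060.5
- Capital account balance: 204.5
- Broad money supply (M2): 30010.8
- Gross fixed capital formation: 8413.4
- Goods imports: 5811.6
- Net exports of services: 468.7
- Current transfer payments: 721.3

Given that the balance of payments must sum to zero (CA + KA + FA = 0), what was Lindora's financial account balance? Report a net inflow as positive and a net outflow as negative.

Goods balance = 3060.5 - 5811.6 = -2751.1
Services balance = 468.7
Trade balance (goods + services) = -2751.1 + 468.7 = -2282.4
Net primary income = 1233.8 - 1590.6 = -356.8
Net secondary income = 421.6 - 721.3 = -299.7
Current account = -2282.4 + (-356.8) + (-299.7) = -2938.9
Financial account = -(-2938.9 + 204.5) = 2734.4

2734.4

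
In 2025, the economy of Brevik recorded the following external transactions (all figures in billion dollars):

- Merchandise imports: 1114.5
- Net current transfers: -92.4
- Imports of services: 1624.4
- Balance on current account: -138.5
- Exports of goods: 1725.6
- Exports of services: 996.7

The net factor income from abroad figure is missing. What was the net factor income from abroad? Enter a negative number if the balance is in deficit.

-29.5

Current account = goods balance + services balance + net primary income + net secondary income
Sum of the known components = -109.0
Net factor income from abroad = CA - (known components) = -138.5 - (-109.0) = -29.5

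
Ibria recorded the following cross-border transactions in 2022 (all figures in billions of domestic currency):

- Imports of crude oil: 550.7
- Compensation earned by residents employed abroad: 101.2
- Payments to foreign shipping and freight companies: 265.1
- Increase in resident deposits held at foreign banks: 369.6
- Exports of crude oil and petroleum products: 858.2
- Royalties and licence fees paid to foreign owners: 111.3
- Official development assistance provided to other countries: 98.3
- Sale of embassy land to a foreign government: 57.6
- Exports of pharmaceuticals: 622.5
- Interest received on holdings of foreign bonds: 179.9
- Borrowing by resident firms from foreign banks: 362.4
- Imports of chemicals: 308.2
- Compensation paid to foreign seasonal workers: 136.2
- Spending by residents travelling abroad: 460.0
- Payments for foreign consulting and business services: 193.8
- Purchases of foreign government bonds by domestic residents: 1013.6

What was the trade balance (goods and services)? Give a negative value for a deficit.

-408.4

Goods: 858.2 + 622.5 - 308.2 - 550.7 = 621.8
Services: -265.1 - 193.8 - 460.0 - 111.3 = -1030.2
Trade balance = 621.8 + (-1030.2) = -408.4
(Excluded from the trade balance — primary income: compensation earned by residents employed abroad 101.2, interest received on holdings of foreign bonds 179.9, compensation paid to foreign seasonal workers 136.2; financial account: increase in resident deposits held at foreign banks 369.6, borrowing by resident firms from foreign banks 362.4, purchases of foreign government bonds by domestic residents 1013.6; secondary income: official development assistance provided to other countries 98.3; capital account: sale of embassy land to a foreign government 57.6.)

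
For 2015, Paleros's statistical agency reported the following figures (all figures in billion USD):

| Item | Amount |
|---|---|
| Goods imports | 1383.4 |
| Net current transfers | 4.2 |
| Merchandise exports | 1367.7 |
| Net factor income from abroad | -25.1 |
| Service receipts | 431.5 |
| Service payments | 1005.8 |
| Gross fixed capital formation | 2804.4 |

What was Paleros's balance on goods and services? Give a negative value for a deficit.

Goods balance = 1367.7 - 1383.4 = -15.7
Services balance = 431.5 - 1005.8 = -574.3
Trade balance (goods + services) = -15.7 + (-574.3) = -590.0

-590.0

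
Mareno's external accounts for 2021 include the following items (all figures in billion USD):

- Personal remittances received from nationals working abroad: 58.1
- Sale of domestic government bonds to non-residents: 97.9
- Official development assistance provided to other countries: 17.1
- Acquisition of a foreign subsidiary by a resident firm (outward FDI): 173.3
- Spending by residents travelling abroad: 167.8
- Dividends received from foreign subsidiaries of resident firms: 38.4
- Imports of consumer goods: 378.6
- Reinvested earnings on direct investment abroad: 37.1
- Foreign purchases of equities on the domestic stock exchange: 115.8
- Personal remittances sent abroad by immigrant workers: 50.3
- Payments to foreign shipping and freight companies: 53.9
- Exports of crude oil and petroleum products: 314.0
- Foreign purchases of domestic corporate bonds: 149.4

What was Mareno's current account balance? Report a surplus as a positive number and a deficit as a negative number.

-220.1

Goods: -378.6 + 314.0 = -64.6
Services: -167.8 - 53.9 = -221.7
Primary income: 38.4 + 37.1 = 75.5
Secondary income: -17.1 - 50.3 + 58.1 = -9.3
Current account = (-64.6) + (-221.7) + 75.5 + (-9.3) = -220.1
(Excluded from the current account — financial account: sale of domestic government bonds to non-residents 97.9, acquisition of a foreign subsidiary by a resident firm (outward FDI) 173.3, foreign purchases of equities on the domestic stock exchange 115.8, foreign purchases of domestic corporate bonds 149.4.)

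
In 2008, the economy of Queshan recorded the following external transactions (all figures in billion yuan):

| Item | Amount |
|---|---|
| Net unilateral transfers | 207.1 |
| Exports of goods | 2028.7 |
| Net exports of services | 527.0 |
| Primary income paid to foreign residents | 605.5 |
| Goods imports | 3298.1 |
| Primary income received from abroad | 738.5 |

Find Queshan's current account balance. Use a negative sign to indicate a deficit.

-402.3

Goods balance = 2028.7 - 3298.1 = -1269.4
Services balance = 527.0
Trade balance (goods + services) = -1269.4 + 527.0 = -742.4
Net primary income = 738.5 - 605.5 = 133.0
Net secondary income = 207.1
Current account = -742.4 + 133.0 + 207.1 = -402.3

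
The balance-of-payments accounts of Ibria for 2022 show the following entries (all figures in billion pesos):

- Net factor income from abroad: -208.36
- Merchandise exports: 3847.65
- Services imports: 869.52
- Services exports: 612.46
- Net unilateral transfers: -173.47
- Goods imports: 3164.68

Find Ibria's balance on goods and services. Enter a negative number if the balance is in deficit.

425.91

Goods balance = 3847.65 - 3164.68 = 682.97
Services balance = 612.46 - 869.52 = -257.06
Trade balance (goods + services) = 682.97 + (-257.06) = 425.91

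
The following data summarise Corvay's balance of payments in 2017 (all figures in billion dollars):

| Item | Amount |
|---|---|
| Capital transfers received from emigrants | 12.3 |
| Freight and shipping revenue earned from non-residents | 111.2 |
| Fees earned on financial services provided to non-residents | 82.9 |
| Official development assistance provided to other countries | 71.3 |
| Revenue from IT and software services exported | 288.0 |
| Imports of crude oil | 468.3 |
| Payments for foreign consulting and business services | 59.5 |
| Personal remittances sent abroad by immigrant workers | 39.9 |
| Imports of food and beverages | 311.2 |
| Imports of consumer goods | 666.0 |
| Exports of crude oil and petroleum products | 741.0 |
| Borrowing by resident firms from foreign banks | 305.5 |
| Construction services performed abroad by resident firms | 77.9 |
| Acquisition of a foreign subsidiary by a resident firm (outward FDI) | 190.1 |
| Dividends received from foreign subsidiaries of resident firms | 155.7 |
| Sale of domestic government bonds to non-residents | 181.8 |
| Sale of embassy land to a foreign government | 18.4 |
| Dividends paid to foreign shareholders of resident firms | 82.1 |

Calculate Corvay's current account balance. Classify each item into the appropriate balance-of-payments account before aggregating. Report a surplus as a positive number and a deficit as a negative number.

-241.6

Goods: -468.3 - 311.2 + 741.0 - 666.0 = -704.5
Services: 111.2 - 59.5 + 82.9 + 77.9 + 288.0 = 500.5
Primary income: 155.7 - 82.1 = 73.6
Secondary income: -39.9 - 71.3 = -111.2
Current account = (-704.5) + 500.5 + 73.6 + (-111.2) = -241.6
(Excluded from the current account — capital account: capital transfers received from emigrants 12.3, sale of embassy land to a foreign government 18.4; financial account: borrowing by resident firms from foreign banks 305.5, acquisition of a foreign subsidiary by a resident firm (outward FDI) 190.1, sale of domestic government bonds to non-residents 181.8.)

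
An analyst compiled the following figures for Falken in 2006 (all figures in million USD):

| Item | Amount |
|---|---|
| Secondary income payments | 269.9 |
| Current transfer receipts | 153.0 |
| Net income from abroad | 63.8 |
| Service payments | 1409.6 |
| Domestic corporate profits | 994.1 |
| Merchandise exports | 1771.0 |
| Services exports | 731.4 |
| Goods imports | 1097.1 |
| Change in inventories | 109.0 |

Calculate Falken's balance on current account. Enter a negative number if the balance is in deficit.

-57.4

Goods balance = 1771.0 - 1097.1 = 673.9
Services balance = 731.4 - 1409.6 = -678.2
Trade balance (goods + services) = 673.9 + (-678.2) = -4.3
Net primary income = 63.8
Net secondary income = 153.0 - 269.9 = -116.9
Current account = -4.3 + 63.8 + (-116.9) = -57.4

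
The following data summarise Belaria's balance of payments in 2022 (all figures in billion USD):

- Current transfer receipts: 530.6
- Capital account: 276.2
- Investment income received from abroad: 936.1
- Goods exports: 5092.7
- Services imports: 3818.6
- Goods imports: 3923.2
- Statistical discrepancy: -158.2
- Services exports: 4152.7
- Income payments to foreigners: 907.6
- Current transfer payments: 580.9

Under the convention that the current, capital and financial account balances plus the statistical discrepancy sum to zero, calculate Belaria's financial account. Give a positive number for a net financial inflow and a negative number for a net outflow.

-1599.8

Goods balance = 5092.7 - 3923.2 = 1169.5
Services balance = 4152.7 - 3818.6 = 334.1
Trade balance (goods + services) = 1169.5 + 334.1 = 1503.6
Net primary income = 936.1 - 907.6 = 28.5
Net secondary income = 530.6 - 580.9 = -50.3
Current account = 1503.6 + 28.5 + (-50.3) = 1481.8
Financial account = -(1481.8 + 276.2 + (-158.2)) = -1599.8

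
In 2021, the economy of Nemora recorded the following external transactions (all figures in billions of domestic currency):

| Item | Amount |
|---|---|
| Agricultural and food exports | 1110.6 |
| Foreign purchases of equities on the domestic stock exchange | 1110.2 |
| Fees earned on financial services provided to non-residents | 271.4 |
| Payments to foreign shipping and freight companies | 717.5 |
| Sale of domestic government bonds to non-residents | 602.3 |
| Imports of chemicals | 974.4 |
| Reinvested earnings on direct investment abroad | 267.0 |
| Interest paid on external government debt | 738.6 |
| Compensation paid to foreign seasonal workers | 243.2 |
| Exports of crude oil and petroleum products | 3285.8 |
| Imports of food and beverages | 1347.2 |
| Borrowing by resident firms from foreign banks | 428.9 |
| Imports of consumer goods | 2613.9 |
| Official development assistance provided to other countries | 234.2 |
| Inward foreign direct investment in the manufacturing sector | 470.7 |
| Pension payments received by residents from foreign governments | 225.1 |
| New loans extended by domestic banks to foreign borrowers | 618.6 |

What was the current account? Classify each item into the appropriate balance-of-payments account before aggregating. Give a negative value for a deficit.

Goods: -1347.2 + 1110.6 + 3285.8 - 2613.9 - 974.4 = -539.1
Services: 271.4 - 717.5 = -446.1
Primary income: -738.6 - 243.2 + 267.0 = -714.8
Secondary income: -234.2 + 225.1 = -9.1
Current account = (-539.1) + (-446.1) + (-714.8) + (-9.1) = -1709.1
(Excluded from the current account — financial account: foreign purchases of equities on the domestic stock exchange 1110.2, sale of domestic government bonds to non-residents 602.3, borrowing by resident firms from foreign banks 428.9, inward foreign direct investment in the manufacturing sector 470.7, new loans extended by domestic banks to foreign borrowers 618.6.)

-1709.1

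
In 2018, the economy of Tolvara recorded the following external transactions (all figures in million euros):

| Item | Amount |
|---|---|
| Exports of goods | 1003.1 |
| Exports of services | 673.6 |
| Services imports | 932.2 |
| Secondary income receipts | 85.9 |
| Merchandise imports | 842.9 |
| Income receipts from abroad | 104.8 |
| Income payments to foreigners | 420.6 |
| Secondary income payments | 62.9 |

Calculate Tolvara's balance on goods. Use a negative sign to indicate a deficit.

160.2

Goods balance = 1003.1 - 842.9 = 160.2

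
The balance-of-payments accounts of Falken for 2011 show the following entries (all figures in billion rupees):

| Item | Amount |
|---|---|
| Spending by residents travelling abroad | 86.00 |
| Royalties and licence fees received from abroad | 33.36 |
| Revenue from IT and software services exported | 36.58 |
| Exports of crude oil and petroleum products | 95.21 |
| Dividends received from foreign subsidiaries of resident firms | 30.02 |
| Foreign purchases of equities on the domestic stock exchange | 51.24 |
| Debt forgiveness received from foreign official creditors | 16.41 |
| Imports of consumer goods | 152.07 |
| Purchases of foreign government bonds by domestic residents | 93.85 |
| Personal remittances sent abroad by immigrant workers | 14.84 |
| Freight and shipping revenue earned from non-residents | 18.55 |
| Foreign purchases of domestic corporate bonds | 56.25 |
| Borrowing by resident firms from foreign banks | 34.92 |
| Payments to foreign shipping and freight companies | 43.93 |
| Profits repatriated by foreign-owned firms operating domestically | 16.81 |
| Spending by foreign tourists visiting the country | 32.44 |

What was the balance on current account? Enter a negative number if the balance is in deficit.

-67.49

Goods: -152.07 + 95.21 = -56.86
Services: 33.36 - 86.00 + 18.55 + 36.58 + 32.44 - 43.93 = -9.00
Primary income: 30.02 - 16.81 = 13.21
Secondary income: -14.84
Current account = (-56.86) + (-9.00) + 13.21 + (-14.84) = -67.49
(Excluded from the current account — financial account: foreign purchases of equities on the domestic stock exchange 51.24, purchases of foreign government bonds by domestic residents 93.85, foreign purchases of domestic corporate bonds 56.25, borrowing by resident firms from foreign banks 34.92; capital account: debt forgiveness received from foreign official creditors 16.41.)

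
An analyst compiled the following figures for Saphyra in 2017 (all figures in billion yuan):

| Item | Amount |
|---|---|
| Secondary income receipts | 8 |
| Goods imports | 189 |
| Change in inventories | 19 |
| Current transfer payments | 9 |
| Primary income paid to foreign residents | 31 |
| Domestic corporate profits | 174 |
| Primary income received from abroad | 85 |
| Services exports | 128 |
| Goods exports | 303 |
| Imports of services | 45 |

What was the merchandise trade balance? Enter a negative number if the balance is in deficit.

Goods balance = 303 - 189 = 114

114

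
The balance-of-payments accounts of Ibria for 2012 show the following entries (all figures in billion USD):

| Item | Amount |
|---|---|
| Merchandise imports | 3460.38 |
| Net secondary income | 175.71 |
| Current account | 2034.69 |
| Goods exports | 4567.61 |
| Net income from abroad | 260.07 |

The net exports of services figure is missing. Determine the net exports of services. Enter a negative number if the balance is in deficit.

Current account = goods balance + services balance + net primary income + net secondary income
Sum of the known components = 1543.01
Net exports of services = CA - (known components) = 2034.69 - 1543.01 = 491.68

491.68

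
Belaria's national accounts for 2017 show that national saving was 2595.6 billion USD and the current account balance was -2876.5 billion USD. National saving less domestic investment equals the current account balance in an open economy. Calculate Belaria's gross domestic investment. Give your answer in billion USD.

S - I = CA (net lending to the rest of the world).
I = S - CA = 2595.6 - (-2876.5) = 5472.1

5472.1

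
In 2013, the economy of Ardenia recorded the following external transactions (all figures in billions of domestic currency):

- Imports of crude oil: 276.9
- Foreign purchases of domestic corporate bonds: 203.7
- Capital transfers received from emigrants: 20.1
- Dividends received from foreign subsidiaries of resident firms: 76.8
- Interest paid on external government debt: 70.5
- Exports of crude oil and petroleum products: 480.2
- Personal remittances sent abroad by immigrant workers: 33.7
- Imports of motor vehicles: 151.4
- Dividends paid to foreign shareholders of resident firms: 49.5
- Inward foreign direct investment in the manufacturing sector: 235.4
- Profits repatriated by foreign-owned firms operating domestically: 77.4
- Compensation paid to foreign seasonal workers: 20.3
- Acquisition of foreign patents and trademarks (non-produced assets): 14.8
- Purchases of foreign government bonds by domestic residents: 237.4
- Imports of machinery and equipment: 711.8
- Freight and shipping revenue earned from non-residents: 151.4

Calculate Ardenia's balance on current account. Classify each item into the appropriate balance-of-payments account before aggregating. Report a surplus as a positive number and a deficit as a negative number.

Goods: -276.9 + 480.2 - 711.8 - 151.4 = -659.9
Services: 151.4
Primary income: -70.5 - 49.5 + 76.8 - 20.3 - 77.4 = -140.9
Secondary income: -33.7
Current account = (-659.9) + 151.4 + (-140.9) + (-33.7) = -683.1
(Excluded from the current account — financial account: foreign purchases of domestic corporate bonds 203.7, inward foreign direct investment in the manufacturing sector 235.4, purchases of foreign government bonds by domestic residents 237.4; capital account: capital transfers received from emigrants 20.1, acquisition of foreign patents and trademarks (non-produced assets) 14.8.)

-683.1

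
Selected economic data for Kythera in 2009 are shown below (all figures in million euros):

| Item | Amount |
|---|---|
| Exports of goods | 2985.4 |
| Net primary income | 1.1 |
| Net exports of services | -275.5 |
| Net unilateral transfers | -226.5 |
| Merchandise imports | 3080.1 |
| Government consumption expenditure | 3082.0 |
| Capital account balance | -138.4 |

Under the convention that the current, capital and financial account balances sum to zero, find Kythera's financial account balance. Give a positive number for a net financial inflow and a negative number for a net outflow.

Goods balance = 2985.4 - 3080.1 = -94.7
Services balance = -275.5
Trade balance (goods + services) = -94.7 + (-275.5) = -370.2
Net primary income = 1.1
Net secondary income = -226.5
Current account = -370.2 + 1.1 + (-226.5) = -595.6
Financial account = -(-595.6 + (-138.4)) = 734.0

734.0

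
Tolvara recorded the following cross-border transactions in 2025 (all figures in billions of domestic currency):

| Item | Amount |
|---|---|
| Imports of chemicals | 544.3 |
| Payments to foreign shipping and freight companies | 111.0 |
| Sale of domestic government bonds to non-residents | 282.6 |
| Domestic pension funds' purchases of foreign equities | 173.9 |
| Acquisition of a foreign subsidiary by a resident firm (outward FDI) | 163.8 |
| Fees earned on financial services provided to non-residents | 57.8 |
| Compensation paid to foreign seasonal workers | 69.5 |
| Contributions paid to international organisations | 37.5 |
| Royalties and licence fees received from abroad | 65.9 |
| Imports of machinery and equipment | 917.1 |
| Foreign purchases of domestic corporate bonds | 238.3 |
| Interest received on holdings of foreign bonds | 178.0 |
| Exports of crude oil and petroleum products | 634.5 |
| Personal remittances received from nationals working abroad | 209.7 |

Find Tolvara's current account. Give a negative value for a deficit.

-533.5

Goods: 634.5 - 917.1 - 544.3 = -826.9
Services: 65.9 + 57.8 - 111.0 = 12.7
Primary income: -69.5 + 178.0 = 108.5
Secondary income: 209.7 - 37.5 = 172.2
Current account = (-826.9) + 12.7 + 108.5 + 172.2 = -533.5
(Excluded from the current account — financial account: sale of domestic government bonds to non-residents 282.6, domestic pension funds' purchases of foreign equities 173.9, acquisition of a foreign subsidiary by a resident firm (outward FDI) 163.8, foreign purchases of domestic corporate bonds 238.3.)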